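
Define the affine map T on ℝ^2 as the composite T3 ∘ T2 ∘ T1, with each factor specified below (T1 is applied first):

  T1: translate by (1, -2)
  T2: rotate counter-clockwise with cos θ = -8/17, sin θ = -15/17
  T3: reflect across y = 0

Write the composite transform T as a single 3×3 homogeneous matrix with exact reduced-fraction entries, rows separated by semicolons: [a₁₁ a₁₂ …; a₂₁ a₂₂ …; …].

T1 = [1 0 1; 0 1 -2; 0 0 1]
T2·T1 = [-8/17 15/17 -38/17; -15/17 -8/17 1/17; 0 0 1]
T3·…·T1 = [-8/17 15/17 -38/17; 15/17 8/17 -1/17; 0 0 1]

T = [-8/17 15/17 -38/17; 15/17 8/17 -1/17; 0 0 1]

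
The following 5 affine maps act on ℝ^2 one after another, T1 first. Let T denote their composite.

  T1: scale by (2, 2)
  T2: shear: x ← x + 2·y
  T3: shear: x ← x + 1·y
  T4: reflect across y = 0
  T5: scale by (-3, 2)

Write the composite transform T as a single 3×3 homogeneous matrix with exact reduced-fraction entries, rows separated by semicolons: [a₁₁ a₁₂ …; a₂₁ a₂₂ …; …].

T1 = [2 0 0; 0 2 0; 0 0 1]
T2·T1 = [2 4 0; 0 2 0; 0 0 1]
T3·…·T1 = [2 6 0; 0 2 0; 0 0 1]
T4·…·T1 = [2 6 0; 0 -2 0; 0 0 1]
T5·…·T1 = [-6 -18 0; 0 -4 0; 0 0 1]

T = [-6 -18 0; 0 -4 0; 0 0 1]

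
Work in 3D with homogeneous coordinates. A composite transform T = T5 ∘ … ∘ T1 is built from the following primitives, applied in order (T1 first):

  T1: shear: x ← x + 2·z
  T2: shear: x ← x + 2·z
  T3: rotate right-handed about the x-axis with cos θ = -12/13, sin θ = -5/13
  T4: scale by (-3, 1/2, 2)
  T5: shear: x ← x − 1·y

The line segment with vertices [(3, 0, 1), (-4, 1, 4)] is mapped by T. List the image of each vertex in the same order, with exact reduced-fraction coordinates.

T1 shear: x ← x + 2·z: (3, 0, 1) → (5, 0, 1); (-4, 1, 4) → (4, 1, 4)
T2 shear: x ← x + 2·z: (5, 0, 1) → (7, 0, 1); (4, 1, 4) → (12, 1, 4)
T3 rotate right-handed about the x-axis with cos θ = -12/13, sin θ = -5/13: (7, 0, 1) → (7, 5/13, -12/13); (12, 1, 4) → (12, 8/13, -53/13)
T4 scale by (-3, 1/2, 2): (7, 5/13, -12/13) → (-21, 5/26, -24/13); (12, 8/13, -53/13) → (-36, 4/13, -106/13)
T5 shear: x ← x − 1·y: (-21, 5/26, -24/13) → (-551/26, 5/26, -24/13); (-36, 4/13, -106/13) → (-472/13, 4/13, -106/13)

image vertices: (-551/26, 5/26, -24/13), (-472/13, 4/13, -106/13)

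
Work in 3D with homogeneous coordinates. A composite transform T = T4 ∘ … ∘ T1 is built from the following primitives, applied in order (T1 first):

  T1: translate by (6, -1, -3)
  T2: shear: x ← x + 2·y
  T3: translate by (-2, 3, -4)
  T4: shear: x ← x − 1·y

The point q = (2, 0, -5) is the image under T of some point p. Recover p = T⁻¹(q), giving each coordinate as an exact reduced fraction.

p = (4, -2, 2)

T1 = [1 0 0 6; 0 1 0 -1; 0 0 1 -3; 0 0 0 1]
T2·T1 = [1 2 0 4; 0 1 0 -1; 0 0 1 -3; 0 0 0 1]
T3·…·T1 = [1 2 0 2; 0 1 0 2; 0 0 1 -7; 0 0 0 1]
T4·…·T1 = [1 1 0 0; 0 1 0 2; 0 0 1 -7; 0 0 0 1]
det M = 1; M⁻¹ = [1 -1 0 2; 0 1 0 -2; 0 0 1 7; 0 0 0 1]
M⁻¹ · (2, 0, -5)ᵀ = (4, -2, 2)ᵀ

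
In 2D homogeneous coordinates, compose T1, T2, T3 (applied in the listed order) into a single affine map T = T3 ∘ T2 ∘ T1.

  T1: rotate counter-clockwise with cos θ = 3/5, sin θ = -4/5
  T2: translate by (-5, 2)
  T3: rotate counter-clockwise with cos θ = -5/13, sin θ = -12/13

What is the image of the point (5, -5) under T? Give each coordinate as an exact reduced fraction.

T1 rotate counter-clockwise with cos θ = 3/5, sin θ = -4/5: (5, -5) → (-1, -7)
T2 translate by (-5, 2): (-1, -7) → (-6, -5)
T3 rotate counter-clockwise with cos θ = -5/13, sin θ = -12/13: (-6, -5) → (-30/13, 97/13)

T(p) = (-30/13, 97/13)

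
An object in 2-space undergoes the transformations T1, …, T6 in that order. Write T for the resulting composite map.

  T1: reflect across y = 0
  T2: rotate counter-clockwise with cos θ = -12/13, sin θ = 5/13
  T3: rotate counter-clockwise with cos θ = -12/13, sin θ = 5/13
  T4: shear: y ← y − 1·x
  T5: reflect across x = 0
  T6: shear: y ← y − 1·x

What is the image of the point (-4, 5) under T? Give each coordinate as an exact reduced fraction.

T(p) = (1076/169, -115/169)

T1 reflect across y = 0: (-4, 5) → (-4, -5)
T2 rotate counter-clockwise with cos θ = -12/13, sin θ = 5/13: (-4, -5) → (73/13, 40/13)
T3 rotate counter-clockwise with cos θ = -12/13, sin θ = 5/13: (73/13, 40/13) → (-1076/169, -115/169)
T4 shear: y ← y − 1·x: (-1076/169, -115/169) → (-1076/169, 961/169)
T5 reflect across x = 0: (-1076/169, 961/169) → (1076/169, 961/169)
T6 shear: y ← y − 1·x: (1076/169, 961/169) → (1076/169, -115/169)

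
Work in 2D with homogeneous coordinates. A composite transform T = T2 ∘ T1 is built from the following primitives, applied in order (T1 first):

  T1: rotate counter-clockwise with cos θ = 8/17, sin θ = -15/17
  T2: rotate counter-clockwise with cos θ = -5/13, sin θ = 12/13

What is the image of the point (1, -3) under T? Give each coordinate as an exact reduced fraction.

T1 rotate counter-clockwise with cos θ = 8/17, sin θ = -15/17: (1, -3) → (-37/17, -39/17)
T2 rotate counter-clockwise with cos θ = -5/13, sin θ = 12/13: (-37/17, -39/17) → (653/221, -249/221)

T(p) = (653/221, -249/221)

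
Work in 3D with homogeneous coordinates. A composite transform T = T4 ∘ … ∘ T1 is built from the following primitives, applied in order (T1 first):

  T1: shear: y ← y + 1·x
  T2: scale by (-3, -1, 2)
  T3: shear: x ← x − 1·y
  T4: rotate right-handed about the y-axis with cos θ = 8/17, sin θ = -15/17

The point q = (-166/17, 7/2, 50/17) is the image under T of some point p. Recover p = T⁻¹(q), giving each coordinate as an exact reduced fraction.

T1 = [1 0 0 0; 1 1 0 0; 0 0 1 0; 0 0 0 1]
T2·T1 = [-3 0 0 0; -1 -1 0 0; 0 0 2 0; 0 0 0 1]
T3·…·T1 = [-2 1 0 0; -1 -1 0 0; 0 0 2 0; 0 0 0 1]
T4·…·T1 = [-16/17 8/17 -30/17 0; -1 -1 0 0; -30/17 15/17 16/17 0; 0 0 0 1]
det M = 6; M⁻¹ = [-8/51 -1/3 -5/17 0; 8/51 -2/3 5/17 0; -15/34 0 4/17 0; 0 0 0 1]
M⁻¹ · (-166/17, 7/2, 50/17)ᵀ = (-1/2, -3, 5)ᵀ

p = (-1/2, -3, 5)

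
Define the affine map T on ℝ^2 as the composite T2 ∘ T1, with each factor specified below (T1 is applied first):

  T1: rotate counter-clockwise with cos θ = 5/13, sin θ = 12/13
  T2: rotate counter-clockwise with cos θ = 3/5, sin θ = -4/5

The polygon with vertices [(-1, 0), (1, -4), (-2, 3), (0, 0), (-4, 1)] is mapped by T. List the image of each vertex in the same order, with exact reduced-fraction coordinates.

T1 rotate counter-clockwise with cos θ = 5/13, sin θ = 12/13: (-1, 0) → (-5/13, -12/13); (1, -4) → (53/13, -8/13); (-2, 3) → (-46/13, -9/13); (0, 0) → (0, 0); (-4, 1) → (-32/13, -43/13)
T2 rotate counter-clockwise with cos θ = 3/5, sin θ = -4/5: (-5/13, -12/13) → (-63/65, -16/65); (53/13, -8/13) → (127/65, -236/65); (-46/13, -9/13) → (-174/65, 157/65); (0, 0) → (0, 0); (-32/13, -43/13) → (-268/65, -1/65)

image vertices: (-63/65, -16/65), (127/65, -236/65), (-174/65, 157/65), (0, 0), (-268/65, -1/65)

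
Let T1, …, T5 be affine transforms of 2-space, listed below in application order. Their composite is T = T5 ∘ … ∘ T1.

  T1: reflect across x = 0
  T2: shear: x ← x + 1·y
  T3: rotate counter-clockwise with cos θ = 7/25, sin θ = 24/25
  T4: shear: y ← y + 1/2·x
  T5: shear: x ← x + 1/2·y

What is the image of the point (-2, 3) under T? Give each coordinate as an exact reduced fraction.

T1 reflect across x = 0: (-2, 3) → (2, 3)
T2 shear: x ← x + 1·y: (2, 3) → (5, 3)
T3 rotate counter-clockwise with cos θ = 7/25, sin θ = 24/25: (5, 3) → (-37/25, 141/25)
T4 shear: y ← y + 1/2·x: (-37/25, 141/25) → (-37/25, 49/10)
T5 shear: x ← x + 1/2·y: (-37/25, 49/10) → (97/100, 49/10)

T(p) = (97/100, 49/10)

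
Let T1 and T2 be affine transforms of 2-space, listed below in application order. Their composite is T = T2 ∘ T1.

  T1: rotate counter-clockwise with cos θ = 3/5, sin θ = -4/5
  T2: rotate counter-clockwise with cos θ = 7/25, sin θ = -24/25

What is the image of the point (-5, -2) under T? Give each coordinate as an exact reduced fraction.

T(p) = (7/5, 26/5)

T1 rotate counter-clockwise with cos θ = 3/5, sin θ = -4/5: (-5, -2) → (-23/5, 14/5)
T2 rotate counter-clockwise with cos θ = 7/25, sin θ = -24/25: (-23/5, 14/5) → (7/5, 26/5)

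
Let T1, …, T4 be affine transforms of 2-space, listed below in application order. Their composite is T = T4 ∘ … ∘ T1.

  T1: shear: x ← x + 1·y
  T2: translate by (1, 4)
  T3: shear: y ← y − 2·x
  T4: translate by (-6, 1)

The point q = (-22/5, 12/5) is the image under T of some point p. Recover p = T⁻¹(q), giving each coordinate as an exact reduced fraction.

p = (0, 3/5)

T1 = [1 1 0; 0 1 0; 0 0 1]
T2·T1 = [1 1 1; 0 1 4; 0 0 1]
T3·…·T1 = [1 1 1; -2 -1 2; 0 0 1]
T4·…·T1 = [1 1 -5; -2 -1 3; 0 0 1]
det M = 1; M⁻¹ = [-1 -1 -2; 2 1 7; 0 0 1]
M⁻¹ · (-22/5, 12/5)ᵀ = (0, 3/5)ᵀ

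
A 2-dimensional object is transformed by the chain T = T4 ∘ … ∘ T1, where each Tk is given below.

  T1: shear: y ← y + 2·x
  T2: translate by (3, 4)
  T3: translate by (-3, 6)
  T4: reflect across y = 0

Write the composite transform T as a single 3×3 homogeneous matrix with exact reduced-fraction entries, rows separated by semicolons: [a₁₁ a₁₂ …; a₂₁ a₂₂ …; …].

T1 = [1 0 0; 2 1 0; 0 0 1]
T2·T1 = [1 0 3; 2 1 4; 0 0 1]
T3·…·T1 = [1 0 0; 2 1 10; 0 0 1]
T4·…·T1 = [1 0 0; -2 -1 -10; 0 0 1]

T = [1 0 0; -2 -1 -10; 0 0 1]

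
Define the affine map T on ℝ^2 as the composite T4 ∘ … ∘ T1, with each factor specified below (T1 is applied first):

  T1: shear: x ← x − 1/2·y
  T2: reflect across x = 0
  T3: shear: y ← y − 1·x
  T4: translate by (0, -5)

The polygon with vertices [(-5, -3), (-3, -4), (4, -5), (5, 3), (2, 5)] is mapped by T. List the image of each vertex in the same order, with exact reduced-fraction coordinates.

image vertices: (7/2, -23/2), (1, -10), (-13/2, -7/2), (-7/2, 3/2), (1/2, -1/2)

T1 shear: x ← x − 1/2·y: (-5, -3) → (-7/2, -3); (-3, -4) → (-1, -4); (4, -5) → (13/2, -5); (5, 3) → (7/2, 3); (2, 5) → (-1/2, 5)
T2 reflect across x = 0: (-7/2, -3) → (7/2, -3); (-1, -4) → (1, -4); (13/2, -5) → (-13/2, -5); (7/2, 3) → (-7/2, 3); (-1/2, 5) → (1/2, 5)
T3 shear: y ← y − 1·x: (7/2, -3) → (7/2, -13/2); (1, -4) → (1, -5); (-13/2, -5) → (-13/2, 3/2); (-7/2, 3) → (-7/2, 13/2); (1/2, 5) → (1/2, 9/2)
T4 translate by (0, -5): (7/2, -13/2) → (7/2, -23/2); (1, -5) → (1, -10); (-13/2, 3/2) → (-13/2, -7/2); (-7/2, 13/2) → (-7/2, 3/2); (1/2, 9/2) → (1/2, -1/2)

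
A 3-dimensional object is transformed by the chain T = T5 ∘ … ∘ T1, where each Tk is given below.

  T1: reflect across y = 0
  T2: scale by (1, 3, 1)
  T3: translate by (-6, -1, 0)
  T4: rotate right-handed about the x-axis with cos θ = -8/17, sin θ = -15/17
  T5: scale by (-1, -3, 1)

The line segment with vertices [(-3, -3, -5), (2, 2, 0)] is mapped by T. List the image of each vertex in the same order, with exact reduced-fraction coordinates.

T1 reflect across y = 0: (-3, -3, -5) → (-3, 3, -5); (2, 2, 0) → (2, -2, 0)
T2 scale by (1, 3, 1): (-3, 3, -5) → (-3, 9, -5); (2, -2, 0) → (2, -6, 0)
T3 translate by (-6, -1, 0): (-3, 9, -5) → (-9, 8, -5); (2, -6, 0) → (-4, -7, 0)
T4 rotate right-handed about the x-axis with cos θ = -8/17, sin θ = -15/17: (-9, 8, -5) → (-9, -139/17, -80/17); (-4, -7, 0) → (-4, 56/17, 105/17)
T5 scale by (-1, -3, 1): (-9, -139/17, -80/17) → (9, 417/17, -80/17); (-4, 56/17, 105/17) → (4, -168/17, 105/17)

image vertices: (9, 417/17, -80/17), (4, -168/17, 105/17)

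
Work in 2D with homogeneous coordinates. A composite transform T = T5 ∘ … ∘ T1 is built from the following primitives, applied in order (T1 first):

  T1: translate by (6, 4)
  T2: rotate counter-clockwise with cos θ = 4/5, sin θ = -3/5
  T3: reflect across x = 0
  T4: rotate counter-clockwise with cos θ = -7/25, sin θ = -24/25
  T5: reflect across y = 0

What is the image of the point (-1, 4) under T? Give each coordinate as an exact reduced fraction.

T1 translate by (6, 4): (-1, 4) → (5, 8)
T2 rotate counter-clockwise with cos θ = 4/5, sin θ = -3/5: (5, 8) → (44/5, 17/5)
T3 reflect across x = 0: (44/5, 17/5) → (-44/5, 17/5)
T4 rotate counter-clockwise with cos θ = -7/25, sin θ = -24/25: (-44/5, 17/5) → (716/125, 937/125)
T5 reflect across y = 0: (716/125, 937/125) → (716/125, -937/125)

T(p) = (716/125, -937/125)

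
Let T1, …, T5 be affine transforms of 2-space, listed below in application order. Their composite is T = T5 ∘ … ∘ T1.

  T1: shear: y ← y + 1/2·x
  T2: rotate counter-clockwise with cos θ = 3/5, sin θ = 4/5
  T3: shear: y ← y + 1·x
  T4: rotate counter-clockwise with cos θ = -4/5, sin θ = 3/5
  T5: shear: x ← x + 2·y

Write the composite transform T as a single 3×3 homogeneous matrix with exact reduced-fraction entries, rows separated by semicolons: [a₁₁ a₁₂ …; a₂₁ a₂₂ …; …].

T1 = [1 0 0; 1/2 1 0; 0 0 1]
T2·T1 = [1/5 -4/5 0; 11/10 3/5 0; 0 0 1]
T3·…·T1 = [1/5 -4/5 0; 13/10 -1/5 0; 0 0 1]
T4·…·T1 = [-47/50 19/25 0; -23/25 -8/25 0; 0 0 1]
T5·…·T1 = [-139/50 3/25 0; -23/25 -8/25 0; 0 0 1]

T = [-139/50 3/25 0; -23/25 -8/25 0; 0 0 1]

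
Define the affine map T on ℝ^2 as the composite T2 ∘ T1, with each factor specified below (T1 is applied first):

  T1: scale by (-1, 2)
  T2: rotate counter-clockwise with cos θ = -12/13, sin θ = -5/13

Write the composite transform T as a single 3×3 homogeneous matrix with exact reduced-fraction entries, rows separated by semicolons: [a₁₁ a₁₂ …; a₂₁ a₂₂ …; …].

T = [12/13 10/13 0; 5/13 -24/13 0; 0 0 1]

T1 = [-1 0 0; 0 2 0; 0 0 1]
T2·T1 = [12/13 10/13 0; 5/13 -24/13 0; 0 0 1]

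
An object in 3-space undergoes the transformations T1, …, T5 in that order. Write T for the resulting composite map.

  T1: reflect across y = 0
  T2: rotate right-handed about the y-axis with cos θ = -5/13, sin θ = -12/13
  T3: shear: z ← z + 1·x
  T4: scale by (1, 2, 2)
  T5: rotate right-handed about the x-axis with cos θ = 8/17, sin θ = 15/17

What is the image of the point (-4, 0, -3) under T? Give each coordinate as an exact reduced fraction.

T1 reflect across y = 0: (-4, 0, -3) → (-4, 0, -3)
T2 rotate right-handed about the y-axis with cos θ = -5/13, sin θ = -12/13: (-4, 0, -3) → (56/13, 0, -33/13)
T3 shear: z ← z + 1·x: (56/13, 0, -33/13) → (56/13, 0, 23/13)
T4 scale by (1, 2, 2): (56/13, 0, 23/13) → (56/13, 0, 46/13)
T5 rotate right-handed about the x-axis with cos θ = 8/17, sin θ = 15/17: (56/13, 0, 46/13) → (56/13, -690/221, 368/221)

T(p) = (56/13, -690/221, 368/221)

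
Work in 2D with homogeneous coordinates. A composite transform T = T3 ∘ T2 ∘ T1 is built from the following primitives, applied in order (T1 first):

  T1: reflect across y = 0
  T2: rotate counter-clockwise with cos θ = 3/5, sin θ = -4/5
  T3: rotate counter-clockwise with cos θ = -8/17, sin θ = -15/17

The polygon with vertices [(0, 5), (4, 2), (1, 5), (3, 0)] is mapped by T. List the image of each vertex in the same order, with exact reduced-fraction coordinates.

image vertices: (-13/17, 84/17), (-362/85, 116/85), (-149/85, 407/85), (-252/85, -39/85)

T1 reflect across y = 0: (0, 5) → (0, -5); (4, 2) → (4, -2); (1, 5) → (1, -5); (3, 0) → (3, 0)
T2 rotate counter-clockwise with cos θ = 3/5, sin θ = -4/5: (0, -5) → (-4, -3); (4, -2) → (4/5, -22/5); (1, -5) → (-17/5, -19/5); (3, 0) → (9/5, -12/5)
T3 rotate counter-clockwise with cos θ = -8/17, sin θ = -15/17: (-4, -3) → (-13/17, 84/17); (4/5, -22/5) → (-362/85, 116/85); (-17/5, -19/5) → (-149/85, 407/85); (9/5, -12/5) → (-252/85, -39/85)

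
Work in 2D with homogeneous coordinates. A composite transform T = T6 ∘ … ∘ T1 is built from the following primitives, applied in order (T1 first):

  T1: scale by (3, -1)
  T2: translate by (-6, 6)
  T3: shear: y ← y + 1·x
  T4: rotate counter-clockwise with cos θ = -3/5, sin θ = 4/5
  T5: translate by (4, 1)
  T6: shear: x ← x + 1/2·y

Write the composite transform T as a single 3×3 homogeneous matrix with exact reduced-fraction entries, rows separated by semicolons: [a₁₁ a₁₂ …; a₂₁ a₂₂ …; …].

T1 = [3 0 0; 0 -1 0; 0 0 1]
T2·T1 = [3 0 -6; 0 -1 6; 0 0 1]
T3·…·T1 = [3 0 -6; 3 -1 0; 0 0 1]
T4·…·T1 = [-21/5 4/5 18/5; 3/5 3/5 -24/5; 0 0 1]
T5·…·T1 = [-21/5 4/5 38/5; 3/5 3/5 -19/5; 0 0 1]
T6·…·T1 = [-39/10 11/10 57/10; 3/5 3/5 -19/5; 0 0 1]

T = [-39/10 11/10 57/10; 3/5 3/5 -19/5; 0 0 1]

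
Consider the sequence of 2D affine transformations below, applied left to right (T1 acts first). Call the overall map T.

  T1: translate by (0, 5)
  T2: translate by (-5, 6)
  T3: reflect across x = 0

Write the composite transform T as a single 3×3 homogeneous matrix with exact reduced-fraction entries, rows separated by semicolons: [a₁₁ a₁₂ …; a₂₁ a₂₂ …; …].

T = [-1 0 5; 0 1 11; 0 0 1]

T1 = [1 0 0; 0 1 5; 0 0 1]
T2·T1 = [1 0 -5; 0 1 11; 0 0 1]
T3·…·T1 = [-1 0 5; 0 1 11; 0 0 1]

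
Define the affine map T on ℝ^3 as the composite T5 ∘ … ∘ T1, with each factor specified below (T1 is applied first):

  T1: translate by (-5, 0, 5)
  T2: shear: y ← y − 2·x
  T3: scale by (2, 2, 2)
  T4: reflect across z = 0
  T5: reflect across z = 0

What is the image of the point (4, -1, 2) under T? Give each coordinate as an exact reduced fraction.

T1 translate by (-5, 0, 5): (4, -1, 2) → (-1, -1, 7)
T2 shear: y ← y − 2·x: (-1, -1, 7) → (-1, 1, 7)
T3 scale by (2, 2, 2): (-1, 1, 7) → (-2, 2, 14)
T4 reflect across z = 0: (-2, 2, 14) → (-2, 2, -14)
T5 reflect across z = 0: (-2, 2, -14) → (-2, 2, 14)

T(p) = (-2, 2, 14)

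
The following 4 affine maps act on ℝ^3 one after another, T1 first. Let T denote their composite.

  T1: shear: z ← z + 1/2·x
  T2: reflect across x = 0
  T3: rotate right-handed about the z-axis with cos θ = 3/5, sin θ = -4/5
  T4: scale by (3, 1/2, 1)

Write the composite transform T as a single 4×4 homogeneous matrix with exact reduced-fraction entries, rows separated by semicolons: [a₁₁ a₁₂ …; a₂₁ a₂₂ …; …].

T1 = [1 0 0 0; 0 1 0 0; 1/2 0 1 0; 0 0 0 1]
T2·T1 = [-1 0 0 0; 0 1 0 0; 1/2 0 1 0; 0 0 0 1]
T3·…·T1 = [-3/5 4/5 0 0; 4/5 3/5 0 0; 1/2 0 1 0; 0 0 0 1]
T4·…·T1 = [-9/5 12/5 0 0; 2/5 3/10 0 0; 1/2 0 1 0; 0 0 0 1]

T = [-9/5 12/5 0 0; 2/5 3/10 0 0; 1/2 0 1 0; 0 0 0 1]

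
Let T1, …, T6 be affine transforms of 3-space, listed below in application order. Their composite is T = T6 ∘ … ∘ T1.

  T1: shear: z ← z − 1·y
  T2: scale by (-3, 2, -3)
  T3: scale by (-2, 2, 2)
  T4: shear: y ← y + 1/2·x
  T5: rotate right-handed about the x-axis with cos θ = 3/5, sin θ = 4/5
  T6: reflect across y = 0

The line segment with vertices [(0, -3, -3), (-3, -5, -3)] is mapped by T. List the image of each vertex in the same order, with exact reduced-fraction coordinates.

image vertices: (0, 36/5, -48/5), (-18, 39/5, -152/5)

T1 shear: z ← z − 1·y: (0, -3, -3) → (0, -3, 0); (-3, -5, -3) → (-3, -5, 2)
T2 scale by (-3, 2, -3): (0, -3, 0) → (0, -6, 0); (-3, -5, 2) → (9, -10, -6)
T3 scale by (-2, 2, 2): (0, -6, 0) → (0, -12, 0); (9, -10, -6) → (-18, -20, -12)
T4 shear: y ← y + 1/2·x: (0, -12, 0) → (0, -12, 0); (-18, -20, -12) → (-18, -29, -12)
T5 rotate right-handed about the x-axis with cos θ = 3/5, sin θ = 4/5: (0, -12, 0) → (0, -36/5, -48/5); (-18, -29, -12) → (-18, -39/5, -152/5)
T6 reflect across y = 0: (0, -36/5, -48/5) → (0, 36/5, -48/5); (-18, -39/5, -152/5) → (-18, 39/5, -152/5)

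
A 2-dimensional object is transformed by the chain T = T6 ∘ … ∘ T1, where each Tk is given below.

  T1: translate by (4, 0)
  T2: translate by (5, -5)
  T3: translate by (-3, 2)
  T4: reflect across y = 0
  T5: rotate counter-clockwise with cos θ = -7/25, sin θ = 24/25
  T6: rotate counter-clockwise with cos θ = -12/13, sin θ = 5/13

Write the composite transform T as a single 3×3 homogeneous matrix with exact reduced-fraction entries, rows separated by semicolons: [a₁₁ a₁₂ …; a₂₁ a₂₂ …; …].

T = [-36/325 -323/325 753/325; -323/325 36/325 -2046/325; 0 0 1]

T1 = [1 0 4; 0 1 0; 0 0 1]
T2·T1 = [1 0 9; 0 1 -5; 0 0 1]
T3·…·T1 = [1 0 6; 0 1 -3; 0 0 1]
T4·…·T1 = [1 0 6; 0 -1 3; 0 0 1]
T5·…·T1 = [-7/25 24/25 -114/25; 24/25 7/25 123/25; 0 0 1]
T6·…·T1 = [-36/325 -323/325 753/325; -323/325 36/325 -2046/325; 0 0 1]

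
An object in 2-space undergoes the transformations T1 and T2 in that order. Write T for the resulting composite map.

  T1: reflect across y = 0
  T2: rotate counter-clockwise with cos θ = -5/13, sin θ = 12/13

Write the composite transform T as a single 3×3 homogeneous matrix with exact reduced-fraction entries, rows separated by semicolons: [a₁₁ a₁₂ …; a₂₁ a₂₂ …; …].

T = [-5/13 12/13 0; 12/13 5/13 0; 0 0 1]

T1 = [1 0 0; 0 -1 0; 0 0 1]
T2·T1 = [-5/13 12/13 0; 12/13 5/13 0; 0 0 1]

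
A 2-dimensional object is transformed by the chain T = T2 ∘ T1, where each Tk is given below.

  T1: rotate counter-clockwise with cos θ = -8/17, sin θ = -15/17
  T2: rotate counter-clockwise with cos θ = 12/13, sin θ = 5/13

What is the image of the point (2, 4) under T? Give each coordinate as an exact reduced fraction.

T(p) = (838/221, -524/221)

T1 rotate counter-clockwise with cos θ = -8/17, sin θ = -15/17: (2, 4) → (44/17, -62/17)
T2 rotate counter-clockwise with cos θ = 12/13, sin θ = 5/13: (44/17, -62/17) → (838/221, -524/221)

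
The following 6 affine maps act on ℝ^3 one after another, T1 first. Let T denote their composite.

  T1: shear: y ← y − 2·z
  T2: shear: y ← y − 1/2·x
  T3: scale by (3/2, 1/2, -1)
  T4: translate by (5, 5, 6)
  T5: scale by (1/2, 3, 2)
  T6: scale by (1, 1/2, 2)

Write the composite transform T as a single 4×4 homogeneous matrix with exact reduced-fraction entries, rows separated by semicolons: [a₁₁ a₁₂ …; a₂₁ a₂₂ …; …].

T = [3/4 0 0 5/2; -3/8 3/4 -3/2 15/2; 0 0 -4 24; 0 0 0 1]

T1 = [1 0 0 0; 0 1 -2 0; 0 0 1 0; 0 0 0 1]
T2·T1 = [1 0 0 0; -1/2 1 -2 0; 0 0 1 0; 0 0 0 1]
T3·…·T1 = [3/2 0 0 0; -1/4 1/2 -1 0; 0 0 -1 0; 0 0 0 1]
T4·…·T1 = [3/2 0 0 5; -1/4 1/2 -1 5; 0 0 -1 6; 0 0 0 1]
T5·…·T1 = [3/4 0 0 5/2; -3/4 3/2 -3 15; 0 0 -2 12; 0 0 0 1]
T6·…·T1 = [3/4 0 0 5/2; -3/8 3/4 -3/2 15/2; 0 0 -4 24; 0 0 0 1]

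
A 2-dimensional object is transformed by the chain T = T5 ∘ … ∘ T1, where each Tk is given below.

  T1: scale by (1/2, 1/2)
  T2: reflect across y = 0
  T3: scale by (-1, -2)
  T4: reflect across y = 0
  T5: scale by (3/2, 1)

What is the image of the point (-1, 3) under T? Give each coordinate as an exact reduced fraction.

T(p) = (3/4, -3)

T1 scale by (1/2, 1/2): (-1, 3) → (-1/2, 3/2)
T2 reflect across y = 0: (-1/2, 3/2) → (-1/2, -3/2)
T3 scale by (-1, -2): (-1/2, -3/2) → (1/2, 3)
T4 reflect across y = 0: (1/2, 3) → (1/2, -3)
T5 scale by (3/2, 1): (1/2, -3) → (3/4, -3)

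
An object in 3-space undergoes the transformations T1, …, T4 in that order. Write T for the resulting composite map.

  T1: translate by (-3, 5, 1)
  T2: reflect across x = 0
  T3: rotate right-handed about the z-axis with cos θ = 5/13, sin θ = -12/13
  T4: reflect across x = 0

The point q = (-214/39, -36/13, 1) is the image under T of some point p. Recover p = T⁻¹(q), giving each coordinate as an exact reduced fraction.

T1 = [1 0 0 -3; 0 1 0 5; 0 0 1 1; 0 0 0 1]
T2·T1 = [-1 0 0 3; 0 1 0 5; 0 0 1 1; 0 0 0 1]
T3·…·T1 = [-5/13 12/13 0 75/13; 12/13 5/13 0 -11/13; 0 0 1 1; 0 0 0 1]
T4·…·T1 = [5/13 -12/13 0 -75/13; 12/13 5/13 0 -11/13; 0 0 1 1; 0 0 0 1]
det M = 1; M⁻¹ = [5/13 12/13 0 3; -12/13 5/13 0 -5; 0 0 1 -1; 0 0 0 1]
M⁻¹ · (-214/39, -36/13, 1)ᵀ = (-5/3, -1, 0)ᵀ

p = (-5/3, -1, 0)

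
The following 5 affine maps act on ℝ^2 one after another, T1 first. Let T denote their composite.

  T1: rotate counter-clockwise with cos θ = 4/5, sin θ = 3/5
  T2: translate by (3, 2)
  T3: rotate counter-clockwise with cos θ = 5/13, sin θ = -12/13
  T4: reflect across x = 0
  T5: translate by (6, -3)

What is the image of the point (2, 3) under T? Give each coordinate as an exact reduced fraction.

T(p) = (-16/65, -223/65)

T1 rotate counter-clockwise with cos θ = 4/5, sin θ = 3/5: (2, 3) → (-1/5, 18/5)
T2 translate by (3, 2): (-1/5, 18/5) → (14/5, 28/5)
T3 rotate counter-clockwise with cos θ = 5/13, sin θ = -12/13: (14/5, 28/5) → (406/65, -28/65)
T4 reflect across x = 0: (406/65, -28/65) → (-406/65, -28/65)
T5 translate by (6, -3): (-406/65, -28/65) → (-16/65, -223/65)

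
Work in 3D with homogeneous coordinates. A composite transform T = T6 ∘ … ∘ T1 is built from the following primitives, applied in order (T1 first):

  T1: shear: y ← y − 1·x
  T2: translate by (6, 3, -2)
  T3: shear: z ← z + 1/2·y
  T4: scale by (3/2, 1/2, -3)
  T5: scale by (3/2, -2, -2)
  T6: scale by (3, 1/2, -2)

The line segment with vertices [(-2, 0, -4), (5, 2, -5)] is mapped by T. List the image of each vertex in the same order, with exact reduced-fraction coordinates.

image vertices: (27, -5/2, 42), (297/4, 0, 84)

T1 shear: y ← y − 1·x: (-2, 0, -4) → (-2, 2, -4); (5, 2, -5) → (5, -3, -5)
T2 translate by (6, 3, -2): (-2, 2, -4) → (4, 5, -6); (5, -3, -5) → (11, 0, -7)
T3 shear: z ← z + 1/2·y: (4, 5, -6) → (4, 5, -7/2); (11, 0, -7) → (11, 0, -7)
T4 scale by (3/2, 1/2, -3): (4, 5, -7/2) → (6, 5/2, 21/2); (11, 0, -7) → (33/2, 0, 21)
T5 scale by (3/2, -2, -2): (6, 5/2, 21/2) → (9, -5, -21); (33/2, 0, 21) → (99/4, 0, -42)
T6 scale by (3, 1/2, -2): (9, -5, -21) → (27, -5/2, 42); (99/4, 0, -42) → (297/4, 0, 84)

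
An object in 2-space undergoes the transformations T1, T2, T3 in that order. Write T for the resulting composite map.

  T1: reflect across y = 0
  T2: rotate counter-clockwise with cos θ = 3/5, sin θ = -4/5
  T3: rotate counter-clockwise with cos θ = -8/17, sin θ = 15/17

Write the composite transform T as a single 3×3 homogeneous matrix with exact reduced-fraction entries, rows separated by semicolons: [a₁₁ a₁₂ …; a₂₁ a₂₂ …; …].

T1 = [1 0 0; 0 -1 0; 0 0 1]
T2·T1 = [3/5 -4/5 0; -4/5 -3/5 0; 0 0 1]
T3·…·T1 = [36/85 77/85 0; 77/85 -36/85 0; 0 0 1]

T = [36/85 77/85 0; 77/85 -36/85 0; 0 0 1]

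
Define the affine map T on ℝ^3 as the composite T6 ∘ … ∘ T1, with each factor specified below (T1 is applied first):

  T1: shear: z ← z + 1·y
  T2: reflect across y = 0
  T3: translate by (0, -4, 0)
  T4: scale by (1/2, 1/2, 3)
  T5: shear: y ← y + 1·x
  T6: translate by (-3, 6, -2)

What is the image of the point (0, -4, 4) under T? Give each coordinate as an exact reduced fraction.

T1 shear: z ← z + 1·y: (0, -4, 4) → (0, -4, 0)
T2 reflect across y = 0: (0, -4, 0) → (0, 4, 0)
T3 translate by (0, -4, 0): (0, 4, 0) → (0, 0, 0)
T4 scale by (1/2, 1/2, 3): (0, 0, 0) → (0, 0, 0)
T5 shear: y ← y + 1·x: (0, 0, 0) → (0, 0, 0)
T6 translate by (-3, 6, -2): (0, 0, 0) → (-3, 6, -2)

T(p) = (-3, 6, -2)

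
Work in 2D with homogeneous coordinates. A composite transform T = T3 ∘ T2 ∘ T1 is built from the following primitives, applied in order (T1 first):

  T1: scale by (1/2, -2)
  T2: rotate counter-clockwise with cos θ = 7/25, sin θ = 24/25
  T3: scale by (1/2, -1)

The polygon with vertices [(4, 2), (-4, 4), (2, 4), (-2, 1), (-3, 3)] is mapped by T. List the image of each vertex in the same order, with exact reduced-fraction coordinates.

image vertices: (11/5, -4/5), (89/25, 104/25), (199/50, 32/25), (41/50, 38/25), (267/100, 78/25)

T1 scale by (1/2, -2): (4, 2) → (2, -4); (-4, 4) → (-2, -8); (2, 4) → (1, -8); (-2, 1) → (-1, -2); (-3, 3) → (-3/2, -6)
T2 rotate counter-clockwise with cos θ = 7/25, sin θ = 24/25: (2, -4) → (22/5, 4/5); (-2, -8) → (178/25, -104/25); (1, -8) → (199/25, -32/25); (-1, -2) → (41/25, -38/25); (-3/2, -6) → (267/50, -78/25)
T3 scale by (1/2, -1): (22/5, 4/5) → (11/5, -4/5); (178/25, -104/25) → (89/25, 104/25); (199/25, -32/25) → (199/50, 32/25); (41/25, -38/25) → (41/50, 38/25); (267/50, -78/25) → (267/100, 78/25)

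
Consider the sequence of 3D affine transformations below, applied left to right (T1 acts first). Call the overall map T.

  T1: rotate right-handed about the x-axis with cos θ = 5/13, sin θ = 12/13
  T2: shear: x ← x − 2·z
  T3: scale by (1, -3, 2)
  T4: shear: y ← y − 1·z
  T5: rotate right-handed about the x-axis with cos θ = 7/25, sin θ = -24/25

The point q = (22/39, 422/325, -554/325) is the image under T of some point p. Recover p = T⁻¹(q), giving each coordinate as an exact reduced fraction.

T1 = [1 0 0 0; 0 5/13 -12/13 0; 0 12/13 5/13 0; 0 0 0 1]
T2·T1 = [1 -24/13 -10/13 0; 0 5/13 -12/13 0; 0 12/13 5/13 0; 0 0 0 1]
T3·…·T1 = [1 -24/13 -10/13 0; 0 -15/13 36/13 0; 0 24/13 10/13 0; 0 0 0 1]
T4·…·T1 = [1 -24/13 -10/13 0; 0 -3 2 0; 0 24/13 10/13 0; 0 0 0 1]
T5·…·T1 = [1 -24/13 -10/13 0; 0 303/325 422/325 0; 0 1104/325 -554/325 0; 0 0 0 1]
det M = -6; M⁻¹ = [1 24/25 7/25 0; 0 277/975 211/975 0; 0 184/325 -101/650 0; 0 0 0 1]
M⁻¹ · (22/39, 422/325, -554/325)ᵀ = (4/3, 0, 1)ᵀ

p = (4/3, 0, 1)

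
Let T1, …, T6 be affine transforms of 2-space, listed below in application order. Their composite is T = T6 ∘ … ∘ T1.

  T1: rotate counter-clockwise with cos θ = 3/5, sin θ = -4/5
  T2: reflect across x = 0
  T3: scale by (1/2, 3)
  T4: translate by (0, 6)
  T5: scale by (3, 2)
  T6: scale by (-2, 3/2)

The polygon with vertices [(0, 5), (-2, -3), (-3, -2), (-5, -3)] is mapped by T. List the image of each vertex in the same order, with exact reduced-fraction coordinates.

image vertices: (12, 45), (-54/5, 81/5), (-51/5, 144/5), (-81/5, 189/5)

T1 rotate counter-clockwise with cos θ = 3/5, sin θ = -4/5: (0, 5) → (4, 3); (-2, -3) → (-18/5, -1/5); (-3, -2) → (-17/5, 6/5); (-5, -3) → (-27/5, 11/5)
T2 reflect across x = 0: (4, 3) → (-4, 3); (-18/5, -1/5) → (18/5, -1/5); (-17/5, 6/5) → (17/5, 6/5); (-27/5, 11/5) → (27/5, 11/5)
T3 scale by (1/2, 3): (-4, 3) → (-2, 9); (18/5, -1/5) → (9/5, -3/5); (17/5, 6/5) → (17/10, 18/5); (27/5, 11/5) → (27/10, 33/5)
T4 translate by (0, 6): (-2, 9) → (-2, 15); (9/5, -3/5) → (9/5, 27/5); (17/10, 18/5) → (17/10, 48/5); (27/10, 33/5) → (27/10, 63/5)
T5 scale by (3, 2): (-2, 15) → (-6, 30); (9/5, 27/5) → (27/5, 54/5); (17/10, 48/5) → (51/10, 96/5); (27/10, 63/5) → (81/10, 126/5)
T6 scale by (-2, 3/2): (-6, 30) → (12, 45); (27/5, 54/5) → (-54/5, 81/5); (51/10, 96/5) → (-51/5, 144/5); (81/10, 126/5) → (-81/5, 189/5)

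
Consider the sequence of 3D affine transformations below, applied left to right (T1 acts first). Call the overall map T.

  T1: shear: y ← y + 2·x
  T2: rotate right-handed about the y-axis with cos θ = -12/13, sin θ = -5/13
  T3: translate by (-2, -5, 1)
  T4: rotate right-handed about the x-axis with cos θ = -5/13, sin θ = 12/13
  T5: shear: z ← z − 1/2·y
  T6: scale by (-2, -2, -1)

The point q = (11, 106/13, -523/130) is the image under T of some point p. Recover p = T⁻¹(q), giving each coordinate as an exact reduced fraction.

T1 = [1 0 0 0; 2 1 0 0; 0 0 1 0; 0 0 0 1]
T2·T1 = [-12/13 0 -5/13 0; 2 1 0 0; 5/13 0 -12/13 0; 0 0 0 1]
T3·…·T1 = [-12/13 0 -5/13 -2; 2 1 0 -5; 5/13 0 -12/13 1; 0 0 0 1]
T4·…·T1 = [-12/13 0 -5/13 -2; -190/169 -5/13 144/169 1; 287/169 12/13 60/169 -5; 0 0 0 1]
T5·…·T1 = [-12/13 0 -5/13 -2; -190/169 -5/13 144/169 1; 382/169 29/26 -12/169 -11/2; 0 0 0 1]
T6·…·T1 = [24/13 0 10/13 4; 380/169 10/13 -288/169 -2; -382/169 -29/26 12/169 11/2; 0 0 0 1]
det M = -4; M⁻¹ = [6/13 145/676 25/169 -29/13; -12/13 -79/169 -206/169 123/13; 5/26 -87/169 -60/169 2/13; 0 0 0 1]
M⁻¹ · (11, 106/13, -523/130)ᵀ = (4, 2/5, -1/2)ᵀ

p = (4, 2/5, -1/2)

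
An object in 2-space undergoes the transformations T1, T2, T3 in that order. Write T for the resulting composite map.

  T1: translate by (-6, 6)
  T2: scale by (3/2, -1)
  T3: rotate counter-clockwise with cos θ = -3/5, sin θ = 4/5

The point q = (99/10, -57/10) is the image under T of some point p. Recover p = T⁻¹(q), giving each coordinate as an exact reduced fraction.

T1 = [1 0 -6; 0 1 6; 0 0 1]
T2·T1 = [3/2 0 -9; 0 -1 -6; 0 0 1]
T3·…·T1 = [-9/10 4/5 51/5; 6/5 3/5 -18/5; 0 0 1]
det M = -3/2; M⁻¹ = [-2/5 8/15 6; 4/5 3/5 -6; 0 0 1]
M⁻¹ · (99/10, -57/10)ᵀ = (-1, -3/2)ᵀ

p = (-1, -3/2)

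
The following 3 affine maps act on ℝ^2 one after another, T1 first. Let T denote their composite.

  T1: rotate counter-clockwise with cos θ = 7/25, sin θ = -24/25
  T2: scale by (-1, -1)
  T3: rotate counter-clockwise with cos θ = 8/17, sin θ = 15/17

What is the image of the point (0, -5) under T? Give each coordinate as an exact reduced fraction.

T1 rotate counter-clockwise with cos θ = 7/25, sin θ = -24/25: (0, -5) → (-24/5, -7/5)
T2 scale by (-1, -1): (-24/5, -7/5) → (24/5, 7/5)
T3 rotate counter-clockwise with cos θ = 8/17, sin θ = 15/17: (24/5, 7/5) → (87/85, 416/85)

T(p) = (87/85, 416/85)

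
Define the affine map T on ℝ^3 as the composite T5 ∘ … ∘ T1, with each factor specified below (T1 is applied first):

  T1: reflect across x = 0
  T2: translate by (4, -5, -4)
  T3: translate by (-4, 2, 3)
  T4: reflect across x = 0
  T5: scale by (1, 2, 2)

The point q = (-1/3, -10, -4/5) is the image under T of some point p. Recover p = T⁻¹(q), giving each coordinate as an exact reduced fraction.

p = (-1/3, -2, 3/5)

T1 = [-1 0 0 0; 0 1 0 0; 0 0 1 0; 0 0 0 1]
T2·T1 = [-1 0 0 4; 0 1 0 -5; 0 0 1 -4; 0 0 0 1]
T3·…·T1 = [-1 0 0 0; 0 1 0 -3; 0 0 1 -1; 0 0 0 1]
T4·…·T1 = [1 0 0 0; 0 1 0 -3; 0 0 1 -1; 0 0 0 1]
T5·…·T1 = [1 0 0 0; 0 2 0 -6; 0 0 2 -2; 0 0 0 1]
det M = 4; M⁻¹ = [1 0 0 0; 0 1/2 0 3; 0 0 1/2 1; 0 0 0 1]
M⁻¹ · (-1/3, -10, -4/5)ᵀ = (-1/3, -2, 3/5)ᵀ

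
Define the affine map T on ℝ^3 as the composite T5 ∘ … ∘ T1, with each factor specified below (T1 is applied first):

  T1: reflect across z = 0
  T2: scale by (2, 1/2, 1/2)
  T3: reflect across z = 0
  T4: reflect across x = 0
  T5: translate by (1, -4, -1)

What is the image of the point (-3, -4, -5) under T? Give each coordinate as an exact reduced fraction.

T(p) = (7, -6, -7/2)

T1 reflect across z = 0: (-3, -4, -5) → (-3, -4, 5)
T2 scale by (2, 1/2, 1/2): (-3, -4, 5) → (-6, -2, 5/2)
T3 reflect across z = 0: (-6, -2, 5/2) → (-6, -2, -5/2)
T4 reflect across x = 0: (-6, -2, -5/2) → (6, -2, -5/2)
T5 translate by (1, -4, -1): (6, -2, -5/2) → (7, -6, -7/2)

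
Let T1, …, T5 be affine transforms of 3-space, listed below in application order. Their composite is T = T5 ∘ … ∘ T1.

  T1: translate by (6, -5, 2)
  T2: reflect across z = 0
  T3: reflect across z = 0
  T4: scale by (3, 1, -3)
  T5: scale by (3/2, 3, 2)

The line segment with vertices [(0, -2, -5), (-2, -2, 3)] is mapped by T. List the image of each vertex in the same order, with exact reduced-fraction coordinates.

image vertices: (27, -21, 18), (18, -21, -30)

T1 translate by (6, -5, 2): (0, -2, -5) → (6, -7, -3); (-2, -2, 3) → (4, -7, 5)
T2 reflect across z = 0: (6, -7, -3) → (6, -7, 3); (4, -7, 5) → (4, -7, -5)
T3 reflect across z = 0: (6, -7, 3) → (6, -7, -3); (4, -7, -5) → (4, -7, 5)
T4 scale by (3, 1, -3): (6, -7, -3) → (18, -7, 9); (4, -7, 5) → (12, -7, -15)
T5 scale by (3/2, 3, 2): (18, -7, 9) → (27, -21, 18); (12, -7, -15) → (18, -21, -30)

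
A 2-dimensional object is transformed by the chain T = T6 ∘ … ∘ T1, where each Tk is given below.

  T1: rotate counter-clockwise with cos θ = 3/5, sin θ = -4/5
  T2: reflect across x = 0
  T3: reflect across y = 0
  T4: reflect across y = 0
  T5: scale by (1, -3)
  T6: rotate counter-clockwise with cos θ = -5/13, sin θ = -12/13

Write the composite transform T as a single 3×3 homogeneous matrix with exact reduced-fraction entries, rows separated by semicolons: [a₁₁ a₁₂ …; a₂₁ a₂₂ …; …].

T = [159/65 -88/65 0; -24/65 93/65 0; 0 0 1]

T1 = [3/5 4/5 0; -4/5 3/5 0; 0 0 1]
T2·T1 = [-3/5 -4/5 0; -4/5 3/5 0; 0 0 1]
T3·…·T1 = [-3/5 -4/5 0; 4/5 -3/5 0; 0 0 1]
T4·…·T1 = [-3/5 -4/5 0; -4/5 3/5 0; 0 0 1]
T5·…·T1 = [-3/5 -4/5 0; 12/5 -9/5 0; 0 0 1]
T6·…·T1 = [159/65 -88/65 0; -24/65 93/65 0; 0 0 1]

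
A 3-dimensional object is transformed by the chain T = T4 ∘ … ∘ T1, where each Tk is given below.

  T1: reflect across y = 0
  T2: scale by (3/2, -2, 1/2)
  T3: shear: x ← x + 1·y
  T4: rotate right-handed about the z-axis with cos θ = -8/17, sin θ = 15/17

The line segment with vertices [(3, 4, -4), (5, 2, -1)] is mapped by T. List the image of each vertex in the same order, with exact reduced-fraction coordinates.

T1 reflect across y = 0: (3, 4, -4) → (3, -4, -4); (5, 2, -1) → (5, -2, -1)
T2 scale by (3/2, -2, 1/2): (3, -4, -4) → (9/2, 8, -2); (5, -2, -1) → (15/2, 4, -1/2)
T3 shear: x ← x + 1·y: (9/2, 8, -2) → (25/2, 8, -2); (15/2, 4, -1/2) → (23/2, 4, -1/2)
T4 rotate right-handed about the z-axis with cos θ = -8/17, sin θ = 15/17: (25/2, 8, -2) → (-220/17, 247/34, -2); (23/2, 4, -1/2) → (-152/17, 281/34, -1/2)

image vertices: (-220/17, 247/34, -2), (-152/17, 281/34, -1/2)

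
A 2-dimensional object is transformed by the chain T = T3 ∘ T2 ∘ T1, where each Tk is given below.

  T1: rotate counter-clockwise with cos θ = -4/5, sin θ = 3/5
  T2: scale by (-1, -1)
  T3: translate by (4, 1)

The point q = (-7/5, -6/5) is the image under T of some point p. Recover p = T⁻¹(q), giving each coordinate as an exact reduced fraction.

p = (-3, -5)

T1 = [-4/5 -3/5 0; 3/5 -4/5 0; 0 0 1]
T2·T1 = [4/5 3/5 0; -3/5 4/5 0; 0 0 1]
T3·…·T1 = [4/5 3/5 4; -3/5 4/5 1; 0 0 1]
det M = 1; M⁻¹ = [4/5 -3/5 -13/5; 3/5 4/5 -16/5; 0 0 1]
M⁻¹ · (-7/5, -6/5)ᵀ = (-3, -5)ᵀ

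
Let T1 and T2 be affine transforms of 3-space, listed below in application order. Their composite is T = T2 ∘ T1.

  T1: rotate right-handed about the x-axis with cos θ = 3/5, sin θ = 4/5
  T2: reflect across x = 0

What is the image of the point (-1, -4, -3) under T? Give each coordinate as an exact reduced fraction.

T1 rotate right-handed about the x-axis with cos θ = 3/5, sin θ = 4/5: (-1, -4, -3) → (-1, 0, -5)
T2 reflect across x = 0: (-1, 0, -5) → (1, 0, -5)

T(p) = (1, 0, -5)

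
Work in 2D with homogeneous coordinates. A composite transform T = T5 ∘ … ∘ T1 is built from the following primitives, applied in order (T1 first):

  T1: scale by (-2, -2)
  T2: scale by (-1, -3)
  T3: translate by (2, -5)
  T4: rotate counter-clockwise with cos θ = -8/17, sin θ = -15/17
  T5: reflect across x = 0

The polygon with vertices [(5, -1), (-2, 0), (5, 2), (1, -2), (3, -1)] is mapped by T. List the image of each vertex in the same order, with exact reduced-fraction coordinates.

image vertices: (261/17, -92/17), (59/17, 70/17), (-9/17, -236/17), (287/17, 76/17), (229/17, -32/17)

T1 scale by (-2, -2): (5, -1) → (-10, 2); (-2, 0) → (4, 0); (5, 2) → (-10, -4); (1, -2) → (-2, 4); (3, -1) → (-6, 2)
T2 scale by (-1, -3): (-10, 2) → (10, -6); (4, 0) → (-4, 0); (-10, -4) → (10, 12); (-2, 4) → (2, -12); (-6, 2) → (6, -6)
T3 translate by (2, -5): (10, -6) → (12, -11); (-4, 0) → (-2, -5); (10, 12) → (12, 7); (2, -12) → (4, -17); (6, -6) → (8, -11)
T4 rotate counter-clockwise with cos θ = -8/17, sin θ = -15/17: (12, -11) → (-261/17, -92/17); (-2, -5) → (-59/17, 70/17); (12, 7) → (9/17, -236/17); (4, -17) → (-287/17, 76/17); (8, -11) → (-229/17, -32/17)
T5 reflect across x = 0: (-261/17, -92/17) → (261/17, -92/17); (-59/17, 70/17) → (59/17, 70/17); (9/17, -236/17) → (-9/17, -236/17); (-287/17, 76/17) → (287/17, 76/17); (-229/17, -32/17) → (229/17, -32/17)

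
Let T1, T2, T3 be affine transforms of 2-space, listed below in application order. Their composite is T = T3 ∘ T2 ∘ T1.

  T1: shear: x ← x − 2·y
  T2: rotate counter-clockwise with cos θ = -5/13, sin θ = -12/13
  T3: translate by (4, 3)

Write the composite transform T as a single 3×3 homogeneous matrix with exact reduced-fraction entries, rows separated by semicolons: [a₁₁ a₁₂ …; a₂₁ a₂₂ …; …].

T = [-5/13 22/13 4; -12/13 19/13 3; 0 0 1]

T1 = [1 -2 0; 0 1 0; 0 0 1]
T2·T1 = [-5/13 22/13 0; -12/13 19/13 0; 0 0 1]
T3·…·T1 = [-5/13 22/13 4; -12/13 19/13 3; 0 0 1]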